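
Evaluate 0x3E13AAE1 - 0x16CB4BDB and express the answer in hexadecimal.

0x27485F06

Subtract column by column in base 16:
  1-B → 6 (borrow)
  E-D-1 → 0
  A-B → F (borrow)
  A-4-1 → 5
  3-B → 8 (borrow)
  1-C-1 → 4 (borrow)
  E-6-1 → 7
  3-1 → 2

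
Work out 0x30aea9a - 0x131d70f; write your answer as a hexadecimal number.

Subtract column by column in base 16:
  a-f → b (borrow)
  9-0-1 → 8
  a-7 → 3
  e-d → 1
  a-1 → 9
  0-3 → d (borrow)
  3-1-1 → 1

0x1d9138b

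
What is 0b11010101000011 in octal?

Group the bits in threes: 011 010 101 000 011 → 32503.

0o32503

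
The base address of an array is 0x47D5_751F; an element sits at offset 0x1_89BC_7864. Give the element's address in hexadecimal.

Add column by column in base 16, right to left:
  F+4 = 3 carry 1
  1+6+1 = 8
  5+8 = D
  7+7 = E
  5+C = 1 carry 1
  D+B+1 = 9 carry 1
  7+9+1 = 1 carry 1
  4+8+1 = D
  0+1 = 1

0x1D191ED83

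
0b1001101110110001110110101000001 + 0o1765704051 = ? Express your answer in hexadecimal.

0x5db0756a

0b1001101110110001110110101000001 = 0x4dd8ed41 in hexadecimal.
0o1765704051 = 0xfd78829 in hexadecimal.
Add column by column in base 16, right to left:
  1+9 = a
  4+2 = 6
  d+8 = 5 carry 1
  e+8+1 = 7 carry 1
  8+7+1 = 0 carry 1
  d+d+1 = b carry 1
  d+f+1 = d carry 1
  4+0+1 = 5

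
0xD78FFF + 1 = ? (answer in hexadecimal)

The trailing 3 digits are F (max in base 16), so adding 1 cascades: they roll to 0 and the next digit up increments.

0xD79000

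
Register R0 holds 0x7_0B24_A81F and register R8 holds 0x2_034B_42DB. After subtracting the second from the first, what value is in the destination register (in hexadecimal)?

0x507D96544

Subtract column by column in base 16:
  F-B → 4
  1-D → 4 (borrow)
  8-2-1 → 5
  A-4 → 6
  4-B → 9 (borrow)
  2-4-1 → D (borrow)
  B-3-1 → 7
  0-0 → 0
  7-2 → 5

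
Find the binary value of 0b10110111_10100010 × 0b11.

0b100010011011100110

Multiply each base-2 digit by 3, carrying:
  0×3 = 0 → write 0
  1×3 = 3 → write 1 carry 1
  0×3+1 = 1 → write 1
  0×3 = 0 → write 0
  0×3 = 0 → write 0
  1×3 = 3 → write 1 carry 1
  0×3+1 = 1 → write 1
  1×3 = 3 → write 1 carry 1
  1×3+1 = 4 → write 0 carry 2
  1×3+2 = 5 → write 1 carry 2
  1×3+2 = 5 → write 1 carry 2
  0×3+2 = 2 → write 0 carry 1
  1×3+1 = 4 → write 0 carry 2
  1×3+2 = 5 → write 1 carry 2
  0×3+2 = 2 → write 0 carry 1
  1×3+1 = 4 → write 0 carry 2
  remaining carry: 10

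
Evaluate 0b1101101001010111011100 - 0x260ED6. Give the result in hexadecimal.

0b1101101001010111011100 = 0x3695DC in hexadecimal.
Subtract column by column in base 16:
  C-6 → 6
  D-D → 0
  5-E → 7 (borrow)
  9-0-1 → 8
  6-6 → 0
  3-2 → 1

0x108706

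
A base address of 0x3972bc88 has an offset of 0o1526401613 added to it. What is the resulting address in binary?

0x3972bc88 = 0b111001011100101011110010001000 in binary.
0o1526401613 = 0b1101010110100000001110001011 in binary.
Add column by column in base 2, right to left:
  0+1 = 1
  0+1 = 1
  0+0 = 0
  1+1 = 0 carry 1
  0+0+1 = 1
  0+0 = 0
  0+0 = 0
  1+1 = 0 carry 1
  0+1+1 = 0 carry 1
  0+1+1 = 0 carry 1
  1+0+1 = 0 carry 1
  1+0+1 = 0 carry 1
  1+0+1 = 0 carry 1
  1+0+1 = 0 carry 1
  0+0+1 = 1
  1+0 = 1
  0+0 = 0
  1+1 = 0 carry 1
  0+0+1 = 1
  0+1 = 1
  1+1 = 0 carry 1
  1+0+1 = 0 carry 1
  1+1+1 = 1 carry 1
  0+0+1 = 1
  1+1 = 0 carry 1
  0+0+1 = 1
  0+1 = 1
  1+1 = 0 carry 1
  1+0+1 = 0 carry 1
  1+0+1 = 0 carry 1
  final carry 1

0b1000110110011001100000000010011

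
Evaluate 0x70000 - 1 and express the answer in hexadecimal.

0x6FFFF

The trailing 4 digits are 0, so subtracting 1 borrows through: they become F and the next digit up decrements.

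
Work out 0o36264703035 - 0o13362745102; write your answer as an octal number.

0o22701735733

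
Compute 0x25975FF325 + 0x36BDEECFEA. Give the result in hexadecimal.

0x5C554EC30F

Add column by column in base 16, right to left:
  5+A = F
  2+E = 0 carry 1
  3+F+1 = 3 carry 1
  F+C+1 = C carry 1
  F+E+1 = E carry 1
  5+E+1 = 4 carry 1
  7+D+1 = 5 carry 1
  9+B+1 = 5 carry 1
  5+6+1 = C
  2+3 = 5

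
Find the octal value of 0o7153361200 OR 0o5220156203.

0o7373377203

OR each oct digit independently (no carries):
  7|5=7, 1|2=3, 5|2=7, 3|0=3, 3|1=3, 6|5=7, 1|6=7, 2|2=2, 0|0=0, 0|3=3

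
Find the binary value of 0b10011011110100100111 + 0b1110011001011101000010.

Add column by column in base 2, right to left:
  1+0 = 1
  1+1 = 0 carry 1
  1+0+1 = 0 carry 1
  0+0+1 = 1
  0+0 = 0
  1+0 = 1
  0+1 = 1
  0+0 = 0
  1+1 = 0 carry 1
  0+1+1 = 0 carry 1
  1+1+1 = 1 carry 1
  1+0+1 = 0 carry 1
  1+1+1 = 1 carry 1
  1+0+1 = 0 carry 1
  0+0+1 = 1
  1+1 = 0 carry 1
  1+1+1 = 1 carry 1
  0+0+1 = 1
  0+0 = 0
  1+1 = 0 carry 1
  0+1+1 = 0 carry 1
  0+1+1 = 0 carry 1
  final carry 1

0b10000110101010001101001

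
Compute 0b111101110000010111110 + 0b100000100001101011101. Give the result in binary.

0b1011110010010000011011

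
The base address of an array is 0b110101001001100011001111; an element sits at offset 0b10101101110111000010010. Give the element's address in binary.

0b1001010111000011011100001

Add column by column in base 2, right to left:
  1+0 = 1
  1+1 = 0 carry 1
  1+0+1 = 0 carry 1
  1+0+1 = 0 carry 1
  0+1+1 = 0 carry 1
  0+0+1 = 1
  1+0 = 1
  1+0 = 1
  0+0 = 0
  0+1 = 1
  0+1 = 1
  1+1 = 0 carry 1
  1+0+1 = 0 carry 1
  0+1+1 = 0 carry 1
  0+1+1 = 0 carry 1
  1+1+1 = 1 carry 1
  0+0+1 = 1
  0+1 = 1
  1+1 = 0 carry 1
  0+0+1 = 1
  1+1 = 0 carry 1
  0+0+1 = 1
  1+1 = 0 carry 1
  1+0+1 = 0 carry 1
  final carry 1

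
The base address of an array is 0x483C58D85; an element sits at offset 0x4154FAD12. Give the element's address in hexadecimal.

0x899153A97

Add column by column in base 16, right to left:
  5+2 = 7
  8+1 = 9
  D+D = A carry 1
  8+A+1 = 3 carry 1
  5+F+1 = 5 carry 1
  C+4+1 = 1 carry 1
  3+5+1 = 9
  8+1 = 9
  4+4 = 8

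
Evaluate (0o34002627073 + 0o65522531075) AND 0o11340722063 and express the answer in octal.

Add column by column in base 8, right to left:
  3+5 = 0 carry 1
  7+7+1 = 7 carry 1
  0+0+1 = 1
  7+1 = 0 carry 1
  2+3+1 = 6
  6+5 = 3 carry 1
  2+2+1 = 5
  0+2 = 2
  0+5 = 5
  4+5 = 1 carry 1
  3+6+1 = 2 carry 1
  final carry 1
Sum = 0o121525360170; now AND with 0o11340722063:
  1&0=0, 2&1=0, 1&1=1, 5&3=1, 2&4=0, 5&0=0, 3&7=3, 6&2=2, 0&2=0, 1&0=0, 7&6=6, 0&3=0

0o1100320060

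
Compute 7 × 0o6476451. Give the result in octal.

Multiply each base-8 digit by 7, carrying:
  1×7 = 7 → write 7
  5×7 = 35 → write 3 carry 4
  4×7+4 = 32 → write 0 carry 4
  6×7+4 = 46 → write 6 carry 5
  7×7+5 = 54 → write 6 carry 6
  4×7+6 = 34 → write 2 carry 4
  6×7+4 = 46 → write 6 carry 5
  remaining carry: 5

0o56266037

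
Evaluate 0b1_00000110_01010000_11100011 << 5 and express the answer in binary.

0b100000110010100001110001100000

Left shift by 5: append 5 zero bits.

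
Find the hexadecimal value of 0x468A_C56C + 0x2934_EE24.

Add column by column in base 16, right to left:
  C+4 = 0 carry 1
  6+2+1 = 9
  5+E = 3 carry 1
  C+E+1 = B carry 1
  A+4+1 = F
  8+3 = B
  6+9 = F
  4+2 = 6

0x6FBFB390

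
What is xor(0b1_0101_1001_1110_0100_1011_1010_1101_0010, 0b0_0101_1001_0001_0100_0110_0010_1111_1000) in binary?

XOR bit by bit (1 where the bits differ):
  101011001111001001011101011010010
^ 001011001000101000110001011111000
= 100000000111100001101100000101010

0b100000000111100001101100000101010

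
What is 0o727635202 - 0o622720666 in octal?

Subtract column by column in base 8:
  2-6 → 4 (borrow)
  0-6-1 → 1 (borrow)
  2-6-1 → 3 (borrow)
  5-0-1 → 4
  3-2 → 1
  6-7 → 7 (borrow)
  7-2-1 → 4
  2-2 → 0
  7-6 → 1

0o104714314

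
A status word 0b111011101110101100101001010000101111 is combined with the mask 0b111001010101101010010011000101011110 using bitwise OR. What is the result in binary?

OR bit by bit (1 where either bit is 1):
  111011101110101100101001010000101111
| 111001010101101010010011000101011110
= 111011111111101110111011010101111111

0b111011111111101110111011010101111111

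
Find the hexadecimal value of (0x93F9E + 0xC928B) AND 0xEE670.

Add column by column in base 16, right to left:
  E+B = 9 carry 1
  9+8+1 = 2 carry 1
  F+2+1 = 2 carry 1
  3+9+1 = D
  9+C = 5 carry 1
  final carry 1
Sum = 0x15D229; now AND with 0xEE670:
  1&0=0, 5&E=4, D&E=C, 2&6=2, 2&7=2, 9&0=0

0x4C220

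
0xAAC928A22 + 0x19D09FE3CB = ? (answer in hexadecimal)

0x247D326DED

Add column by column in base 16, right to left:
  2+B = D
  2+C = E
  A+3 = D
  8+E = 6 carry 1
  2+F+1 = 2 carry 1
  9+9+1 = 3 carry 1
  C+0+1 = D
  A+D = 7 carry 1
  A+9+1 = 4 carry 1
  0+1+1 = 2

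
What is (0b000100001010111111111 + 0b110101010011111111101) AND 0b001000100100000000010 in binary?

0b1000000100000000000

Add column by column in base 2, right to left:
  1+1 = 0 carry 1
  1+0+1 = 0 carry 1
  1+1+1 = 1 carry 1
  1+1+1 = 1 carry 1
  1+1+1 = 1 carry 1
  1+1+1 = 1 carry 1
  1+1+1 = 1 carry 1
  1+1+1 = 1 carry 1
  1+1+1 = 1 carry 1
  0+1+1 = 0 carry 1
  1+1+1 = 1 carry 1
  0+0+1 = 1
  1+0 = 1
  0+1 = 1
  0+0 = 0
  0+1 = 1
  0+0 = 0
  1+1 = 0 carry 1
  0+0+1 = 1
  0+1 = 1
  0+1 = 1
Sum = 0b111001011110111111100; now AND with 0b001000100100000000010:
  111001011110111111100
& 001000100100000000010
= 001000000100000000000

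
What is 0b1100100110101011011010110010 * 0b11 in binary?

Multiply each base-2 digit by 3, carrying:
  0×3 = 0 → write 0
  1×3 = 3 → write 1 carry 1
  0×3+1 = 1 → write 1
  0×3 = 0 → write 0
  1×3 = 3 → write 1 carry 1
  1×3+1 = 4 → write 0 carry 2
  0×3+2 = 2 → write 0 carry 1
  1×3+1 = 4 → write 0 carry 2
  0×3+2 = 2 → write 0 carry 1
  1×3+1 = 4 → write 0 carry 2
  1×3+2 = 5 → write 1 carry 2
  0×3+2 = 2 → write 0 carry 1
  1×3+1 = 4 → write 0 carry 2
  1×3+2 = 5 → write 1 carry 2
  0×3+2 = 2 → write 0 carry 1
  1×3+1 = 4 → write 0 carry 2
  0×3+2 = 2 → write 0 carry 1
  1×3+1 = 4 → write 0 carry 2
  0×3+2 = 2 → write 0 carry 1
  1×3+1 = 4 → write 0 carry 2
  1×3+2 = 5 → write 1 carry 2
  0×3+2 = 2 → write 0 carry 1
  0×3+1 = 1 → write 1
  1×3 = 3 → write 1 carry 1
  0×3+1 = 1 → write 1
  0×3 = 0 → write 0
  1×3 = 3 → write 1 carry 1
  1×3+1 = 4 → write 0 carry 2
  remaining carry: 10

0b100101110100000010010000010110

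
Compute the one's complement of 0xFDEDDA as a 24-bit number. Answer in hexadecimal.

0x021225

Each hex digit d becomes F−d:
  F→0, D→2, E→1, D→2, D→2, A→5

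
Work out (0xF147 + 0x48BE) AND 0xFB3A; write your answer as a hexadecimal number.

0x3A00

Add column by column in base 16, right to left:
  7+E = 5 carry 1
  4+B+1 = 0 carry 1
  1+8+1 = A
  F+4 = 3 carry 1
  final carry 1
Sum = 0x13A05; now AND with 0xFB3A:
  1&0=0, 3&F=3, A&B=A, 0&3=0, 5&A=0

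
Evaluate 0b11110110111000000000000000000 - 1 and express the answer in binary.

0b11110110110111111111111111111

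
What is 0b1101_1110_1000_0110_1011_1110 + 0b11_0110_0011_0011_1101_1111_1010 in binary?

0b100010000011100010010111000

Add column by column in base 2, right to left:
  0+0 = 0
  1+1 = 0 carry 1
  1+0+1 = 0 carry 1
  1+1+1 = 1 carry 1
  1+1+1 = 1 carry 1
  1+1+1 = 1 carry 1
  0+1+1 = 0 carry 1
  1+1+1 = 1 carry 1
  0+1+1 = 0 carry 1
  1+0+1 = 0 carry 1
  1+1+1 = 1 carry 1
  0+1+1 = 0 carry 1
  0+1+1 = 0 carry 1
  0+1+1 = 0 carry 1
  0+0+1 = 1
  1+0 = 1
  0+1 = 1
  1+1 = 0 carry 1
  1+0+1 = 0 carry 1
  1+0+1 = 0 carry 1
  1+0+1 = 0 carry 1
  0+1+1 = 0 carry 1
  1+1+1 = 1 carry 1
  1+0+1 = 0 carry 1
  0+1+1 = 0 carry 1
  0+1+1 = 0 carry 1
  final carry 1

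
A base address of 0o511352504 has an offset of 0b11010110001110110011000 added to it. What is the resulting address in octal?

0o544171334

0b11010110001110110011000 = 0o32616630 in octal.
Add column by column in base 8, right to left:
  4+0 = 4
  0+3 = 3
  5+6 = 3 carry 1
  2+6+1 = 1 carry 1
  5+1+1 = 7
  3+6 = 1 carry 1
  1+2+1 = 4
  1+3 = 4
  5+0 = 5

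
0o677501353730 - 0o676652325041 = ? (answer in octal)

0o627026667

Subtract column by column in base 8:
  0-1 → 7 (borrow)
  3-4-1 → 6 (borrow)
  7-0-1 → 6
  3-5 → 6 (borrow)
  5-2-1 → 2
  3-3 → 0
  1-2 → 7 (borrow)
  0-5-1 → 2 (borrow)
  5-6-1 → 6 (borrow)
  7-6-1 → 0
  7-7 → 0
  6-6 → 0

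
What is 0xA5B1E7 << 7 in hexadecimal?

0x52D8F380

7 bits is not a whole number of base-16 digits; in binary: 101001011011000111100111 << 7 = 1010010110110001111001110000000.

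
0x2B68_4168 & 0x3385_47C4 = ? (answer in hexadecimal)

AND each hex digit independently (no carries):
  2&3=2, B&3=3, 6&8=0, 8&5=0, 4&4=4, 1&7=1, 6&C=4, 8&4=0

0x23004140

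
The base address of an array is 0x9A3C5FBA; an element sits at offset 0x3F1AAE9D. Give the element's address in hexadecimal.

0xD9570E57

Add column by column in base 16, right to left:
  A+D = 7 carry 1
  B+9+1 = 5 carry 1
  F+E+1 = E carry 1
  5+A+1 = 0 carry 1
  C+A+1 = 7 carry 1
  3+1+1 = 5
  A+F = 9 carry 1
  9+3+1 = D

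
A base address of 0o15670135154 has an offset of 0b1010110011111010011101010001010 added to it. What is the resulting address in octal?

0o30527372366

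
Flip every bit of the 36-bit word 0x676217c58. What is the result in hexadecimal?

Each hex digit d becomes f−d:
  6→9, 7→8, 6→9, 2→d, 1→e, 7→8, c→3, 5→a, 8→7

0x989de83a7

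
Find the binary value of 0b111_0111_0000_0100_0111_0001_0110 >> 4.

Right shift by 4: drop the 4 least-significant bits.

0b11101110000010001110001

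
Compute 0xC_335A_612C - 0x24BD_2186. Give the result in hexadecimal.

0xC0E9D3FA6

Subtract column by column in base 16:
  C-6 → 6
  2-8 → A (borrow)
  1-1-1 → F (borrow)
  6-2-1 → 3
  A-D → D (borrow)
  5-B-1 → 9 (borrow)
  3-4-1 → E (borrow)
  3-2-1 → 0
  C-0 → C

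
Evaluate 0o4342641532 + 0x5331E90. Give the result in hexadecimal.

0o4342641532 = 0x238B435A in hexadecimal.
Add column by column in base 16, right to left:
  A+0 = A
  5+9 = E
  3+E = 1 carry 1
  4+1+1 = 6
  B+3 = E
  8+3 = B
  3+5 = 8
  2+0 = 2

0x28BE61EA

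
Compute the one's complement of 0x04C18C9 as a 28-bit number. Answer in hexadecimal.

0xFB3E736

Each hex digit d becomes F−d:
  0→F, 4→B, C→3, 1→E, 8→7, C→3, 9→6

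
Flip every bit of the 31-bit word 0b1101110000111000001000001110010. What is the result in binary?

Invert each bit: 1101110000111000001000001110010 → 0010001111000111110111110001101.

0b0010001111000111110111110001101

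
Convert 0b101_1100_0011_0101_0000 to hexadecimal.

Group the bits into nibbles: 0101 1100 0011 0101 0000 → 5c350.

0x5c350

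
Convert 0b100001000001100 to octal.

Group the bits in threes: 100 001 000 001 100 → 41014.

0o41014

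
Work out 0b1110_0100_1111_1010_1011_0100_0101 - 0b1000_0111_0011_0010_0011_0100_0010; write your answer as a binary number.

0b101110111001000100000000011

Subtract column by column in base 2:
  1-0 → 1
  0-1 → 1 (borrow)
  1-0-1 → 0
  0-0 → 0
  0-0 → 0
  0-0 → 0
  1-1 → 0
  0-0 → 0
  1-1 → 0
  1-1 → 0
  0-0 → 0
  1-0 → 1
  0-0 → 0
  1-1 → 0
  0-0 → 0
  1-0 → 1
  1-1 → 0
  1-1 → 0
  1-0 → 1
  1-0 → 1
  0-1 → 1 (borrow)
  0-1-1 → 0 (borrow)
  1-1-1 → 1 (borrow)
  0-0-1 → 1 (borrow)
  0-0-1 → 1 (borrow)
  1-0-1 → 0
  1-0 → 1
  1-1 → 0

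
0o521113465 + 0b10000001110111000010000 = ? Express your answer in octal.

0o541302505

0b10000001110111000010000 = 0o20167020 in octal.
Add column by column in base 8, right to left:
  5+0 = 5
  6+2 = 0 carry 1
  4+0+1 = 5
  3+7 = 2 carry 1
  1+6+1 = 0 carry 1
  1+1+1 = 3
  1+0 = 1
  2+2 = 4
  5+0 = 5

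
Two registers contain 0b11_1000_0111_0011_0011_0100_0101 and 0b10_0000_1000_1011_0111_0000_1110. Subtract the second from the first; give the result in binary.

0b1011111100111110000110111

Subtract column by column in base 2:
  1-0 → 1
  0-1 → 1 (borrow)
  1-1-1 → 1 (borrow)
  0-1-1 → 0 (borrow)
  0-0-1 → 1 (borrow)
  0-0-1 → 1 (borrow)
  1-0-1 → 0
  0-0 → 0
  1-1 → 0
  1-1 → 0
  0-1 → 1 (borrow)
  0-0-1 → 1 (borrow)
  1-1-1 → 1 (borrow)
  1-1-1 → 1 (borrow)
  0-0-1 → 1 (borrow)
  0-1-1 → 0 (borrow)
  1-0-1 → 0
  1-0 → 1
  1-0 → 1
  0-1 → 1 (borrow)
  0-0-1 → 1 (borrow)
  0-0-1 → 1 (borrow)
  0-0-1 → 1 (borrow)
  1-0-1 → 0
  1-0 → 1
  1-1 → 0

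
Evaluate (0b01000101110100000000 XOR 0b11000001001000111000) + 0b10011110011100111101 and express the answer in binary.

First 0b01000101110100000000 XOR 0b11000001001000111000 = 0b10000100111100111000.
Add column by column in base 2, right to left:
  0+1 = 1
  0+0 = 0
  0+1 = 1
  1+1 = 0 carry 1
  1+1+1 = 1 carry 1
  1+1+1 = 1 carry 1
  0+0+1 = 1
  0+0 = 0
  1+1 = 0 carry 1
  1+1+1 = 1 carry 1
  1+1+1 = 1 carry 1
  1+0+1 = 0 carry 1
  0+0+1 = 1
  0+1 = 1
  1+1 = 0 carry 1
  0+1+1 = 0 carry 1
  0+1+1 = 0 carry 1
  0+0+1 = 1
  0+0 = 0
  1+1 = 0 carry 1
  final carry 1

0b100100011011001110101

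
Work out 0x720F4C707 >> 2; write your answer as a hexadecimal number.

2 bits is not a whole number of base-16 digits; in binary: 11100100000111101001100011100000111 >> 2 = 111001000001111010011000111000001.

0x1C83D31C1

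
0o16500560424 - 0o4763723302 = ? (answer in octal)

0o11514635122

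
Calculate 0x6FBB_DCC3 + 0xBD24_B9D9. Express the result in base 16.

Add column by column in base 16, right to left:
  3+9 = C
  C+D = 9 carry 1
  C+9+1 = 6 carry 1
  D+B+1 = 9 carry 1
  B+4+1 = 0 carry 1
  B+2+1 = E
  F+D = C carry 1
  6+B+1 = 2 carry 1
  final carry 1

0x12CE0969C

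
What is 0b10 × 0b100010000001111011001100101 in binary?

0b1000100000011110110011001010

Multiply each base-2 digit by 2, carrying:
  1×2 = 2 → write 0 carry 1
  0×2+1 = 1 → write 1
  1×2 = 2 → write 0 carry 1
  0×2+1 = 1 → write 1
  0×2 = 0 → write 0
  1×2 = 2 → write 0 carry 1
  1×2+1 = 3 → write 1 carry 1
  0×2+1 = 1 → write 1
  0×2 = 0 → write 0
  1×2 = 2 → write 0 carry 1
  1×2+1 = 3 → write 1 carry 1
  0×2+1 = 1 → write 1
  1×2 = 2 → write 0 carry 1
  1×2+1 = 3 → write 1 carry 1
  1×2+1 = 3 → write 1 carry 1
  1×2+1 = 3 → write 1 carry 1
  0×2+1 = 1 → write 1
  0×2 = 0 → write 0
  0×2 = 0 → write 0
  0×2 = 0 → write 0
  0×2 = 0 → write 0
  0×2 = 0 → write 0
  1×2 = 2 → write 0 carry 1
  0×2+1 = 1 → write 1
  0×2 = 0 → write 0
  0×2 = 0 → write 0
  1×2 = 2 → write 0 carry 1
  remaining carry: 1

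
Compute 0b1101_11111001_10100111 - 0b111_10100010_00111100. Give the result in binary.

Subtract column by column in base 2:
  1-0 → 1
  1-0 → 1
  1-1 → 0
  0-1 → 1 (borrow)
  0-1-1 → 0 (borrow)
  1-1-1 → 1 (borrow)
  0-0-1 → 1 (borrow)
  1-0-1 → 0
  1-0 → 1
  0-1 → 1 (borrow)
  0-0-1 → 1 (borrow)
  1-0-1 → 0
  1-0 → 1
  1-1 → 0
  1-0 → 1
  1-1 → 0
  1-1 → 0
  0-1 → 1 (borrow)
  1-1-1 → 1 (borrow)
  1-0-1 → 0

0b1100101011101101011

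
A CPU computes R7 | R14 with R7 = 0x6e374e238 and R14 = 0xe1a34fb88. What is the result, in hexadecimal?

OR each hex digit independently (no carries):
  6|e=e, e|1=f, 3|a=b, 7|3=7, 4|4=4, e|f=f, 2|b=b, 3|8=b, 8|8=8

0xefb74fbb8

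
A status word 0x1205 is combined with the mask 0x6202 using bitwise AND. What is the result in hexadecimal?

AND each hex digit independently (no carries):
  1&6=0, 2&2=2, 0&0=0, 5&2=0

0x0200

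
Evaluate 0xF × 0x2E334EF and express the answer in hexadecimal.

Multiply each base-16 digit by 15, carrying:
  F×15 = 225 → write 1 carry 14
  E×15+14 = 224 → write 0 carry 14
  4×15+14 = 74 → write A carry 4
  3×15+4 = 49 → write 1 carry 3
  3×15+3 = 48 → write 0 carry 3
  E×15+3 = 213 → write 5 carry 13
  2×15+13 = 43 → write B carry 2
  remaining carry: 2

0x2B501A01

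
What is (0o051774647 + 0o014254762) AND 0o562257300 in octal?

Add column by column in base 8, right to left:
  7+2 = 1 carry 1
  4+6+1 = 3 carry 1
  6+7+1 = 6 carry 1
  4+4+1 = 1 carry 1
  7+5+1 = 5 carry 1
  7+2+1 = 2 carry 1
  1+4+1 = 6
  5+1 = 6
Sum = 0o66251631; now AND with 0o562257300:
  0&5=0, 6&6=6, 6&2=2, 2&2=2, 5&5=5, 1&7=1, 6&3=2, 3&0=0, 1&0=0

0o62251200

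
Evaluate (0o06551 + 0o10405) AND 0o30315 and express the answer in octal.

Add column by column in base 8, right to left:
  1+5 = 6
  5+0 = 5
  5+4 = 1 carry 1
  6+0+1 = 7
  0+1 = 1
Sum = 0o17156; now AND with 0o30315:
  1&3=1, 7&0=0, 1&3=1, 5&1=1, 6&5=4

0o10114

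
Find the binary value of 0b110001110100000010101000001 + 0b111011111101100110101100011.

Add column by column in base 2, right to left:
  1+1 = 0 carry 1
  0+1+1 = 0 carry 1
  0+0+1 = 1
  0+0 = 0
  0+0 = 0
  0+1 = 1
  1+1 = 0 carry 1
  0+0+1 = 1
  1+1 = 0 carry 1
  0+0+1 = 1
  1+1 = 0 carry 1
  0+1+1 = 0 carry 1
  0+0+1 = 1
  0+0 = 0
  0+1 = 1
  0+1 = 1
  0+0 = 0
  1+1 = 0 carry 1
  0+1+1 = 0 carry 1
  1+1+1 = 1 carry 1
  1+1+1 = 1 carry 1
  1+1+1 = 1 carry 1
  0+1+1 = 0 carry 1
  0+0+1 = 1
  0+1 = 1
  1+1 = 0 carry 1
  1+1+1 = 1 carry 1
  final carry 1

0b1101101110001101001010100100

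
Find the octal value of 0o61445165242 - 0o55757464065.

Subtract column by column in base 8:
  2-5 → 5 (borrow)
  4-6-1 → 5 (borrow)
  2-0-1 → 1
  5-4 → 1
  6-6 → 0
  1-4 → 5 (borrow)
  5-7-1 → 5 (borrow)
  4-5-1 → 6 (borrow)
  4-7-1 → 4 (borrow)
  1-5-1 → 3 (borrow)
  6-5-1 → 0

0o3465501155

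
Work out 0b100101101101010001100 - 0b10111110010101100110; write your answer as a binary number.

0b1101111010100100110

Subtract column by column in base 2:
  0-0 → 0
  0-1 → 1 (borrow)
  1-1-1 → 1 (borrow)
  1-0-1 → 0
  0-0 → 0
  0-1 → 1 (borrow)
  0-1-1 → 0 (borrow)
  1-0-1 → 0
  0-1 → 1 (borrow)
  1-0-1 → 0
  0-1 → 1 (borrow)
  1-0-1 → 0
  1-0 → 1
  0-1 → 1 (borrow)
  1-1-1 → 1 (borrow)
  1-1-1 → 1 (borrow)
  0-1-1 → 0 (borrow)
  1-1-1 → 1 (borrow)
  0-0-1 → 1 (borrow)
  0-1-1 → 0 (borrow)
  1-0-1 → 0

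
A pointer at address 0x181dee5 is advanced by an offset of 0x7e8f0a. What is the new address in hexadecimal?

Add column by column in base 16, right to left:
  5+a = f
  e+0 = e
  e+f = d carry 1
  d+8+1 = 6 carry 1
  1+e+1 = 0 carry 1
  8+7+1 = 0 carry 1
  1+0+1 = 2

0x2006def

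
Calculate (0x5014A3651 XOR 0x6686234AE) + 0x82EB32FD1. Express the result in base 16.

0xB97DB32D0

First 0x5014A3651 XOR 0x6686234AE = 0x3692802FF.
Add column by column in base 16, right to left:
  F+1 = 0 carry 1
  F+D+1 = D carry 1
  2+F+1 = 2 carry 1
  0+2+1 = 3
  8+3 = B
  2+B = D
  9+E = 7 carry 1
  6+2+1 = 9
  3+8 = B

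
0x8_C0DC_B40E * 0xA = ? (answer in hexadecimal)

Multiply each base-16 digit by 10, carrying:
  E×10 = 140 → write C carry 8
  0×10+8 = 8 → write 8
  4×10 = 40 → write 8 carry 2
  B×10+2 = 112 → write 0 carry 7
  C×10+7 = 127 → write F carry 7
  D×10+7 = 137 → write 9 carry 8
  0×10+8 = 8 → write 8
  C×10 = 120 → write 8 carry 7
  8×10+7 = 87 → write 7 carry 5
  remaining carry: 5

0x57889F088C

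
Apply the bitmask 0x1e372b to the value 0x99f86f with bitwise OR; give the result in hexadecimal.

0x9fff6f

OR each hex digit independently (no carries):
  9|1=9, 9|e=f, f|3=f, 8|7=f, 6|2=6, f|b=f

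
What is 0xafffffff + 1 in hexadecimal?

The trailing 7 digits are F (max in base 16), so adding 1 cascades: they roll to 0 and the next digit up increments.

0xb0000000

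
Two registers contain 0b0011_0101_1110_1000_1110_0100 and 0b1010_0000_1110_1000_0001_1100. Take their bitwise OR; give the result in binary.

OR bit by bit (1 where either bit is 1):
  001101011110100011100100
| 101000001110100000011100
= 101101011110100011111100

0b101101011110100011111100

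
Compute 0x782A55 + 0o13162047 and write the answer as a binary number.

0b101001010000111001111100

0x782A55 = 0b11110000010101001010101 in binary.
0o13162047 = 0b1011001110010000100111 in binary.
Add column by column in base 2, right to left:
  1+1 = 0 carry 1
  0+1+1 = 0 carry 1
  1+1+1 = 1 carry 1
  0+0+1 = 1
  1+0 = 1
  0+1 = 1
  1+0 = 1
  0+0 = 0
  0+0 = 0
  1+0 = 1
  0+1 = 1
  1+0 = 1
  0+0 = 0
  1+1 = 0 carry 1
  0+1+1 = 0 carry 1
  0+1+1 = 0 carry 1
  0+0+1 = 1
  0+0 = 0
  0+1 = 1
  1+1 = 0 carry 1
  1+0+1 = 0 carry 1
  1+1+1 = 1 carry 1
  1+0+1 = 0 carry 1
  final carry 1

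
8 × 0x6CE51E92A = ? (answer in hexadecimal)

Multiply each base-16 digit by 8, carrying:
  A×8 = 80 → write 0 carry 5
  2×8+5 = 21 → write 5 carry 1
  9×8+1 = 73 → write 9 carry 4
  E×8+4 = 116 → write 4 carry 7
  1×8+7 = 15 → write F
  5×8 = 40 → write 8 carry 2
  E×8+2 = 114 → write 2 carry 7
  C×8+7 = 103 → write 7 carry 6
  6×8+6 = 54 → write 6 carry 3
  remaining carry: 3

0x36728F4950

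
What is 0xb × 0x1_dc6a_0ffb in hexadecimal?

Multiply each base-16 digit by 11, carrying:
  b×11 = 121 → write 9 carry 7
  f×11+7 = 172 → write c carry 10
  f×11+10 = 175 → write f carry 10
  0×11+10 = 10 → write a
  a×11 = 110 → write e carry 6
  6×11+6 = 72 → write 8 carry 4
  c×11+4 = 136 → write 8 carry 8
  d×11+8 = 151 → write 7 carry 9
  1×11+9 = 20 → write 4 carry 1
  remaining carry: 1

0x14788eafc9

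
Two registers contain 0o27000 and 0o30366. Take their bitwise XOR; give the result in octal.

0o17366

XOR each oct digit independently (no carries):
  2^3=1, 7^0=7, 0^3=3, 0^6=6, 0^6=6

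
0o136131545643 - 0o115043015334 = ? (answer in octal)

0o21066530307

Subtract column by column in base 8:
  3-4 → 7 (borrow)
  4-3-1 → 0
  6-3 → 3
  5-5 → 0
  4-1 → 3
  5-0 → 5
  1-3 → 6 (borrow)
  3-4-1 → 6 (borrow)
  1-0-1 → 0
  6-5 → 1
  3-1 → 2
  1-1 → 0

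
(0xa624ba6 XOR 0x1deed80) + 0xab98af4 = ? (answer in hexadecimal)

0x1676311a

First 0xa624ba6 XOR 0x1deed80 = 0xbbca626.
Add column by column in base 16, right to left:
  6+4 = a
  2+f = 1 carry 1
  6+a+1 = 1 carry 1
  a+8+1 = 3 carry 1
  c+9+1 = 6 carry 1
  b+b+1 = 7 carry 1
  b+a+1 = 6 carry 1
  final carry 1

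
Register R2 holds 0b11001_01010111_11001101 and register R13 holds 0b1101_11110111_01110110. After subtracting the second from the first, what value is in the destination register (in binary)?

0b10110110000001010111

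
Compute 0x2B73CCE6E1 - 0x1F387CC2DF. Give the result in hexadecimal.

Subtract column by column in base 16:
  1-F → 2 (borrow)
  E-D-1 → 0
  6-2 → 4
  E-C → 2
  C-C → 0
  C-7 → 5
  3-8 → B (borrow)
  7-3-1 → 3
  B-F → C (borrow)
  2-1-1 → 0

0xC3B502402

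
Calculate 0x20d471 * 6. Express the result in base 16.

0xc4faa6

Multiply each base-16 digit by 6, carrying:
  1×6 = 6 → write 6
  7×6 = 42 → write a carry 2
  4×6+2 = 26 → write a carry 1
  d×6+1 = 79 → write f carry 4
  0×6+4 = 4 → write 4
  2×6 = 12 → write c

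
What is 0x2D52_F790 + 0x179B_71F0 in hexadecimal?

Add column by column in base 16, right to left:
  0+0 = 0
  9+F = 8 carry 1
  7+1+1 = 9
  F+7 = 6 carry 1
  2+B+1 = E
  5+9 = E
  D+7 = 4 carry 1
  2+1+1 = 4

0x44EE6980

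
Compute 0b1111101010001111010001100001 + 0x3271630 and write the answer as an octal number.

0o2264005221

0b1111101010001111010001100001 = 0o1752172141 in octal.
0x3271630 = 0o311613060 in octal.
Add column by column in base 8, right to left:
  1+0 = 1
  4+6 = 2 carry 1
  1+0+1 = 2
  2+3 = 5
  7+1 = 0 carry 1
  1+6+1 = 0 carry 1
  2+1+1 = 4
  5+1 = 6
  7+3 = 2 carry 1
  1+0+1 = 2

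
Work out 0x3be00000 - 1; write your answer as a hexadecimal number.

0x3bdfffff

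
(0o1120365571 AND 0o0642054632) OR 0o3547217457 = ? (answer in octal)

0o1120365571 AND 0o0642054632 = 0o0000044430.
Then OR with 0o3547217457.

0o3547257477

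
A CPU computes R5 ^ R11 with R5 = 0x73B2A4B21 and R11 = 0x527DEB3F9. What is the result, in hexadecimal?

0x21CF4F8D8

XOR each hex digit independently (no carries):
  7^5=2, 3^2=1, B^7=C, 2^D=F, A^E=4, 4^B=F, B^3=8, 2^F=D, 1^9=8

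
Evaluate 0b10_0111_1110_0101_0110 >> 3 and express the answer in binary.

0b100111111001010

Right shift by 3: drop the 3 least-significant bits.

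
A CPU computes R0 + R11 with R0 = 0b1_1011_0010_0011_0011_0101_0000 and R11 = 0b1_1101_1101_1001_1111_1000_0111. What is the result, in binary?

Add column by column in base 2, right to left:
  0+1 = 1
  0+1 = 1
  0+1 = 1
  0+0 = 0
  1+0 = 1
  0+0 = 0
  1+0 = 1
  0+1 = 1
  1+1 = 0 carry 1
  1+1+1 = 1 carry 1
  0+1+1 = 0 carry 1
  0+1+1 = 0 carry 1
  1+1+1 = 1 carry 1
  1+0+1 = 0 carry 1
  0+0+1 = 1
  0+1 = 1
  0+1 = 1
  1+0 = 1
  0+1 = 1
  0+1 = 1
  1+1 = 0 carry 1
  1+0+1 = 0 carry 1
  0+1+1 = 0 carry 1
  1+1+1 = 1 carry 1
  1+1+1 = 1 carry 1
  final carry 1

0b11100011111101001011010111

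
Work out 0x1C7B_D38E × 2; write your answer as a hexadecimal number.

Multiply each base-16 digit by 2, carrying:
  E×2 = 28 → write C carry 1
  8×2+1 = 17 → write 1 carry 1
  3×2+1 = 7 → write 7
  D×2 = 26 → write A carry 1
  B×2+1 = 23 → write 7 carry 1
  7×2+1 = 15 → write F
  C×2 = 24 → write 8 carry 1
  1×2+1 = 3 → write 3

0x38F7A71C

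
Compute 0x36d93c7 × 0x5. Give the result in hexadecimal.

Multiply each base-16 digit by 5, carrying:
  7×5 = 35 → write 3 carry 2
  c×5+2 = 62 → write e carry 3
  3×5+3 = 18 → write 2 carry 1
  9×5+1 = 46 → write e carry 2
  d×5+2 = 67 → write 3 carry 4
  6×5+4 = 34 → write 2 carry 2
  3×5+2 = 17 → write 1 carry 1
  remaining carry: 1

0x1123e2e3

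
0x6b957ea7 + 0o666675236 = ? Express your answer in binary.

0x6b957ea7 = 0b1101011100101010111111010100111 in binary.
0o666675236 = 0b110110110110111101010011110 in binary.
Add column by column in base 2, right to left:
  1+0 = 1
  1+1 = 0 carry 1
  1+1+1 = 1 carry 1
  0+1+1 = 0 carry 1
  0+1+1 = 0 carry 1
  1+0+1 = 0 carry 1
  0+0+1 = 1
  1+1 = 0 carry 1
  0+0+1 = 1
  1+1 = 0 carry 1
  1+0+1 = 0 carry 1
  1+1+1 = 1 carry 1
  1+1+1 = 1 carry 1
  1+1+1 = 1 carry 1
  1+1+1 = 1 carry 1
  0+0+1 = 1
  1+1 = 0 carry 1
  0+1+1 = 0 carry 1
  1+0+1 = 0 carry 1
  0+1+1 = 0 carry 1
  1+1+1 = 1 carry 1
  0+0+1 = 1
  0+1 = 1
  1+1 = 0 carry 1
  1+0+1 = 0 carry 1
  1+1+1 = 1 carry 1
  0+1+1 = 0 carry 1
  1+0+1 = 0 carry 1
  0+0+1 = 1
  1+0 = 1
  1+0 = 1

0b1110010011100001111100101000101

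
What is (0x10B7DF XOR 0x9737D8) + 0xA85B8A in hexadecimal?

First 0x10B7DF XOR 0x9737D8 = 0x878007.
Add column by column in base 16, right to left:
  7+A = 1 carry 1
  0+8+1 = 9
  0+B = B
  8+5 = D
  7+8 = F
  8+A = 2 carry 1
  final carry 1

0x12FDB91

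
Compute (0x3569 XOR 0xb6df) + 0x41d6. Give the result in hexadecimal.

0xc58c

First 0x3569 XOR 0xb6df = 0x83b6.
Add column by column in base 16, right to left:
  6+6 = c
  b+d = 8 carry 1
  3+1+1 = 5
  8+4 = c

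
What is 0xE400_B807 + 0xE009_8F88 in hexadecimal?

Add column by column in base 16, right to left:
  7+8 = F
  0+8 = 8
  8+F = 7 carry 1
  B+8+1 = 4 carry 1
  0+9+1 = A
  0+0 = 0
  4+0 = 4
  E+E = C carry 1
  final carry 1

0x1C40A478F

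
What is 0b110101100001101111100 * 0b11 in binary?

0b10100000100101001110100

Multiply each base-2 digit by 3, carrying:
  0×3 = 0 → write 0
  0×3 = 0 → write 0
  1×3 = 3 → write 1 carry 1
  1×3+1 = 4 → write 0 carry 2
  1×3+2 = 5 → write 1 carry 2
  1×3+2 = 5 → write 1 carry 2
  1×3+2 = 5 → write 1 carry 2
  0×3+2 = 2 → write 0 carry 1
  1×3+1 = 4 → write 0 carry 2
  1×3+2 = 5 → write 1 carry 2
  0×3+2 = 2 → write 0 carry 1
  0×3+1 = 1 → write 1
  0×3 = 0 → write 0
  0×3 = 0 → write 0
  1×3 = 3 → write 1 carry 1
  1×3+1 = 4 → write 0 carry 2
  0×3+2 = 2 → write 0 carry 1
  1×3+1 = 4 → write 0 carry 2
  0×3+2 = 2 → write 0 carry 1
  1×3+1 = 4 → write 0 carry 2
  1×3+2 = 5 → write 1 carry 2
  remaining carry: 10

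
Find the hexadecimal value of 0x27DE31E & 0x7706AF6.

0x2706216

AND each hex digit independently (no carries):
  2&7=2, 7&7=7, D&0=0, E&6=6, 3&A=2, 1&F=1, E&6=6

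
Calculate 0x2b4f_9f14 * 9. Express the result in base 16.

0x185cc97b4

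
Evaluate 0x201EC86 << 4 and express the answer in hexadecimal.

Shifting left by 4 bits = 1 hex digit: append 1 zero.

0x201EC860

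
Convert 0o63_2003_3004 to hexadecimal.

0x33403604

Each octal digit is 3 bits: 6=110 3=011 2=010 0=000 0=000 3=011 3=011 0=000 0=000 4=100.
Group the bits into nibbles: 0011 0011 0100 0000 0011 0110 0000 0100 → 33403604.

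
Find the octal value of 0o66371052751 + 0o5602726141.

0o74174001112

Add column by column in base 8, right to left:
  1+1 = 2
  5+4 = 1 carry 1
  7+1+1 = 1 carry 1
  2+6+1 = 1 carry 1
  5+2+1 = 0 carry 1
  0+7+1 = 0 carry 1
  1+2+1 = 4
  7+0 = 7
  3+6 = 1 carry 1
  6+5+1 = 4 carry 1
  6+0+1 = 7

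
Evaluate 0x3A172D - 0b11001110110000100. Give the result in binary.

0b1110000111100110101001

0x3A172D = 0b1110100001011100101101 in binary.
Subtract column by column in base 2:
  1-0 → 1
  0-0 → 0
  1-1 → 0
  1-0 → 1
  0-0 → 0
  1-0 → 1
  0-0 → 0
  0-1 → 1 (borrow)
  1-1-1 → 1 (borrow)
  1-0-1 → 0
  1-1 → 0
  0-1 → 1 (borrow)
  1-1-1 → 1 (borrow)
  0-0-1 → 1 (borrow)
  0-0-1 → 1 (borrow)
  0-1-1 → 0 (borrow)
  0-1-1 → 0 (borrow)
  1-0-1 → 0
  0-0 → 0
  1-0 → 1
  1-0 → 1
  1-0 → 1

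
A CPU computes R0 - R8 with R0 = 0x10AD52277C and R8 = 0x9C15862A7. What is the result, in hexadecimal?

0x6EBF9C4D5

Subtract column by column in base 16:
  C-7 → 5
  7-A → D (borrow)
  7-2-1 → 4
  2-6 → C (borrow)
  2-8-1 → 9 (borrow)
  5-5-1 → F (borrow)
  D-1-1 → B
  A-C → E (borrow)
  0-9-1 → 6 (borrow)
  1-0-1 → 0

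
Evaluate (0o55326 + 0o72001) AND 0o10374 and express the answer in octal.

0o324

Add column by column in base 8, right to left:
  6+1 = 7
  2+0 = 2
  3+0 = 3
  5+2 = 7
  5+7 = 4 carry 1
  final carry 1
Sum = 0o147327; now AND with 0o10374:
  1&0=0, 4&1=0, 7&0=0, 3&3=3, 2&7=2, 7&4=4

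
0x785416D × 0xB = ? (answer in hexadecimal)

0x52B9CFAF

Multiply each base-16 digit by 11, carrying:
  D×11 = 143 → write F carry 8
  6×11+8 = 74 → write A carry 4
  1×11+4 = 15 → write F
  4×11 = 44 → write C carry 2
  5×11+2 = 57 → write 9 carry 3
  8×11+3 = 91 → write B carry 5
  7×11+5 = 82 → write 2 carry 5
  remaining carry: 5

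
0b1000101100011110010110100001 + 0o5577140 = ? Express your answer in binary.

0o5577140 = 0b101101111111001100000 in binary.
Add column by column in base 2, right to left:
  1+0 = 1
  0+0 = 0
  0+0 = 0
  0+0 = 0
  0+0 = 0
  1+1 = 0 carry 1
  0+1+1 = 0 carry 1
  1+0+1 = 0 carry 1
  1+0+1 = 0 carry 1
  0+1+1 = 0 carry 1
  1+1+1 = 1 carry 1
  0+1+1 = 0 carry 1
  0+1+1 = 0 carry 1
  1+1+1 = 1 carry 1
  1+1+1 = 1 carry 1
  1+1+1 = 1 carry 1
  1+0+1 = 0 carry 1
  0+1+1 = 0 carry 1
  0+1+1 = 0 carry 1
  0+0+1 = 1
  1+1 = 0 carry 1
  1+0+1 = 0 carry 1
  0+0+1 = 1
  1+0 = 1
  0+0 = 0
  0+0 = 0
  0+0 = 0
  1+0 = 1

0b1000110010001110010000000001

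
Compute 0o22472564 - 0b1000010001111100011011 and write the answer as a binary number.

0o22472564 = 0b10010100111010101110100 in binary.
Subtract column by column in base 2:
  0-1 → 1 (borrow)
  0-1-1 → 0 (borrow)
  1-0-1 → 0
  0-1 → 1 (borrow)
  1-1-1 → 1 (borrow)
  1-0-1 → 0
  1-0 → 1
  0-0 → 0
  1-1 → 0
  0-1 → 1 (borrow)
  1-1-1 → 1 (borrow)
  0-1-1 → 0 (borrow)
  1-1-1 → 1 (borrow)
  1-0-1 → 0
  1-0 → 1
  0-0 → 0
  0-1 → 1 (borrow)
  1-0-1 → 0
  0-0 → 0
  1-0 → 1
  0-0 → 0
  0-1 → 1 (borrow)
  1-0-1 → 0

0b1010010101011001011001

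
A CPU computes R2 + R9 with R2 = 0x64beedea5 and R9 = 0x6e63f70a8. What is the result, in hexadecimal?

0xd322e4f4d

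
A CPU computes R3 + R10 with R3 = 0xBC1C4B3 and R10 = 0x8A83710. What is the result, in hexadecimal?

Add column by column in base 16, right to left:
  3+0 = 3
  B+1 = C
  4+7 = B
  C+3 = F
  1+8 = 9
  C+A = 6 carry 1
  B+8+1 = 4 carry 1
  final carry 1

0x1469FBC3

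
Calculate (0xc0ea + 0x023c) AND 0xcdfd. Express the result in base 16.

0xc124

Add column by column in base 16, right to left:
  a+c = 6 carry 1
  e+3+1 = 2 carry 1
  0+2+1 = 3
  c+0 = c
Sum = 0xc326; now AND with 0xcdfd:
  c&c=c, 3&d=1, 2&f=2, 6&d=4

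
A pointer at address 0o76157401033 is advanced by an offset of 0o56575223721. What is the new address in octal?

Add column by column in base 8, right to left:
  3+1 = 4
  3+2 = 5
  0+7 = 7
  1+3 = 4
  0+2 = 2
  4+2 = 6
  7+5 = 4 carry 1
  5+7+1 = 5 carry 1
  1+5+1 = 7
  6+6 = 4 carry 1
  7+5+1 = 5 carry 1
  final carry 1

0o154754624754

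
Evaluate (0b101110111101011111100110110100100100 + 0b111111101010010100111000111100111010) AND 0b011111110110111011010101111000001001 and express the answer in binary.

Add column by column in base 2, right to left:
  0+0 = 0
  0+1 = 1
  1+0 = 1
  0+1 = 1
  0+1 = 1
  1+1 = 0 carry 1
  0+0+1 = 1
  0+0 = 0
  1+1 = 0 carry 1
  0+1+1 = 0 carry 1
  1+1+1 = 1 carry 1
  1+1+1 = 1 carry 1
  0+0+1 = 1
  1+0 = 1
  1+0 = 1
  0+1 = 1
  0+1 = 1
  1+1 = 0 carry 1
  1+0+1 = 0 carry 1
  1+0+1 = 0 carry 1
  1+1+1 = 1 carry 1
  1+0+1 = 0 carry 1
  1+1+1 = 1 carry 1
  0+0+1 = 1
  1+0 = 1
  0+1 = 1
  1+0 = 1
  1+1 = 0 carry 1
  1+0+1 = 0 carry 1
  1+1+1 = 1 carry 1
  0+1+1 = 0 carry 1
  1+1+1 = 1 carry 1
  1+1+1 = 1 carry 1
  1+1+1 = 1 carry 1
  0+1+1 = 0 carry 1
  1+1+1 = 1 carry 1
  final carry 1
Sum = 0b1101110100111110100011111110001011110; now AND with 0b011111110110111011010101111000001001:
  1101110100111110100011111110001011110
& 0011111110110111011010101111000001001
= 0001110100110110000010101110000001000

0b1110100110110000010101110000001000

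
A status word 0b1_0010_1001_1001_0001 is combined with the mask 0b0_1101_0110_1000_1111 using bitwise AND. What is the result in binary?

AND bit by bit (1 only where both bits are 1):
  10010100110010001
& 01101011010001111
= 00000000010000001

0b00000000010000001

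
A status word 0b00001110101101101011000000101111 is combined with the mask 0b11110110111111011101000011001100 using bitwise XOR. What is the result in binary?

0b11111000010010110110000011100011

XOR bit by bit (1 where the bits differ):
  00001110101101101011000000101111
^ 11110110111111011101000011001100
= 11111000010010110110000011100011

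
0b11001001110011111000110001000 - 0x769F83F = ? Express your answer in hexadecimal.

0b11001001110011111000110001000 = 0x1939F188 in hexadecimal.
Subtract column by column in base 16:
  8-F → 9 (borrow)
  8-3-1 → 4
  1-8 → 9 (borrow)
  F-F-1 → F (borrow)
  9-9-1 → F (borrow)
  3-6-1 → C (borrow)
  9-7-1 → 1
  1-0 → 1

0x11CFF949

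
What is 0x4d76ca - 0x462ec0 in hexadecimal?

0x7480a

Subtract column by column in base 16:
  a-0 → a
  c-c → 0
  6-e → 8 (borrow)
  7-2-1 → 4
  d-6 → 7
  4-4 → 0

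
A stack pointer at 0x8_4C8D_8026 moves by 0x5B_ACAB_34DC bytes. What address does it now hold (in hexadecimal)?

0x63F938B502

Add column by column in base 16, right to left:
  6+C = 2 carry 1
  2+D+1 = 0 carry 1
  0+4+1 = 5
  8+3 = B
  D+B = 8 carry 1
  8+A+1 = 3 carry 1
  C+C+1 = 9 carry 1
  4+A+1 = F
  8+B = 3 carry 1
  0+5+1 = 6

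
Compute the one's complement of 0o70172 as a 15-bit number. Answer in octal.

0o07605

Each oct digit d becomes 7−d:
  7→0, 0→7, 1→6, 7→0, 2→5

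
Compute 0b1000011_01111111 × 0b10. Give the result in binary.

0b1000011011111110

Multiply each base-2 digit by 2, carrying:
  1×2 = 2 → write 0 carry 1
  1×2+1 = 3 → write 1 carry 1
  1×2+1 = 3 → write 1 carry 1
  1×2+1 = 3 → write 1 carry 1
  1×2+1 = 3 → write 1 carry 1
  1×2+1 = 3 → write 1 carry 1
  1×2+1 = 3 → write 1 carry 1
  0×2+1 = 1 → write 1
  1×2 = 2 → write 0 carry 1
  1×2+1 = 3 → write 1 carry 1
  0×2+1 = 1 → write 1
  0×2 = 0 → write 0
  0×2 = 0 → write 0
  0×2 = 0 → write 0
  1×2 = 2 → write 0 carry 1
  remaining carry: 1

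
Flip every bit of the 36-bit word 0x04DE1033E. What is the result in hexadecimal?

0xFB21EFCC1

Each hex digit d becomes F−d:
  0→F, 4→B, D→2, E→1, 1→E, 0→F, 3→C, 3→C, E→1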